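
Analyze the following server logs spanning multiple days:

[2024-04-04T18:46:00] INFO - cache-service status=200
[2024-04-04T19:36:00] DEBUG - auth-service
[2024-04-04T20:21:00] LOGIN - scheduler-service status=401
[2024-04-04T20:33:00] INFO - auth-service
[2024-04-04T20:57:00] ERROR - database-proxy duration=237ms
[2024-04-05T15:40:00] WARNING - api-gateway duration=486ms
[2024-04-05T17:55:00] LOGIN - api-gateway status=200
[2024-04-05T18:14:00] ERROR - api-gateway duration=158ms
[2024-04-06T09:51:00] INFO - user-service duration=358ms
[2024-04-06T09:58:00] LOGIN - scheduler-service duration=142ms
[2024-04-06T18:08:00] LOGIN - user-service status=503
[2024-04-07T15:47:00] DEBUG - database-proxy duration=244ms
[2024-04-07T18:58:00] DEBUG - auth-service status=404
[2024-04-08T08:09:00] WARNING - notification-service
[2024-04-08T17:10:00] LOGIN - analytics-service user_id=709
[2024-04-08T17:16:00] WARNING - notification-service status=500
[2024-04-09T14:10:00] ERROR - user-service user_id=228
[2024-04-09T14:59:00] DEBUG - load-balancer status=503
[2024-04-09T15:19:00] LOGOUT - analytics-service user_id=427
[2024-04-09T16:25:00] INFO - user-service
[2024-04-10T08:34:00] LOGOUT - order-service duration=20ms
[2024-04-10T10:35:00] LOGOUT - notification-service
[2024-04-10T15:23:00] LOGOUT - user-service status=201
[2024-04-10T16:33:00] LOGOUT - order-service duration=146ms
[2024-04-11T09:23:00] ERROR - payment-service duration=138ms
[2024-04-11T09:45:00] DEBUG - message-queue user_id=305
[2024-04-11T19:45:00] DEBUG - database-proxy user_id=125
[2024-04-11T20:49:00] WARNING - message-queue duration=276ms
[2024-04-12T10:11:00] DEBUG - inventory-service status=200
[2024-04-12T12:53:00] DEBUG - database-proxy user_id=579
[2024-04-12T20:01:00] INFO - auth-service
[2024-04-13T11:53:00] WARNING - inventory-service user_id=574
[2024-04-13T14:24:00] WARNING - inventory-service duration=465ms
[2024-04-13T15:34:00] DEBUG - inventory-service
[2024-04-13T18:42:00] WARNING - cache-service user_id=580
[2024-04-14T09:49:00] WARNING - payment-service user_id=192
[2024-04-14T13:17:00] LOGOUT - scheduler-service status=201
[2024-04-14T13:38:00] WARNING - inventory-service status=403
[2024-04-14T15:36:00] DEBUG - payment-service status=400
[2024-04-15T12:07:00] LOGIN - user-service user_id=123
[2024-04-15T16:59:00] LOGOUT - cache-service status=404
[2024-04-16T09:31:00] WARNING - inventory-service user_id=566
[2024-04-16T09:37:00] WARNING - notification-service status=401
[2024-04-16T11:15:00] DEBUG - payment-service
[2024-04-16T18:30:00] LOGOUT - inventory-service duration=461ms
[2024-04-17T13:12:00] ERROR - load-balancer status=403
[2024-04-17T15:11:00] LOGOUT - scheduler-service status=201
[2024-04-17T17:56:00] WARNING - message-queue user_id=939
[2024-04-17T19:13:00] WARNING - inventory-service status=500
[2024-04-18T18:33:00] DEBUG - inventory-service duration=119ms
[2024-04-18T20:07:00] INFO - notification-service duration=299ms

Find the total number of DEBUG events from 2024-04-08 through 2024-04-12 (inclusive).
5

To filter by date range:

1. Date range: 2024-04-08 through 2024-04-12, both dates inclusive
2. Filter for DEBUG events whose date falls in this range
3. Count matching events: 5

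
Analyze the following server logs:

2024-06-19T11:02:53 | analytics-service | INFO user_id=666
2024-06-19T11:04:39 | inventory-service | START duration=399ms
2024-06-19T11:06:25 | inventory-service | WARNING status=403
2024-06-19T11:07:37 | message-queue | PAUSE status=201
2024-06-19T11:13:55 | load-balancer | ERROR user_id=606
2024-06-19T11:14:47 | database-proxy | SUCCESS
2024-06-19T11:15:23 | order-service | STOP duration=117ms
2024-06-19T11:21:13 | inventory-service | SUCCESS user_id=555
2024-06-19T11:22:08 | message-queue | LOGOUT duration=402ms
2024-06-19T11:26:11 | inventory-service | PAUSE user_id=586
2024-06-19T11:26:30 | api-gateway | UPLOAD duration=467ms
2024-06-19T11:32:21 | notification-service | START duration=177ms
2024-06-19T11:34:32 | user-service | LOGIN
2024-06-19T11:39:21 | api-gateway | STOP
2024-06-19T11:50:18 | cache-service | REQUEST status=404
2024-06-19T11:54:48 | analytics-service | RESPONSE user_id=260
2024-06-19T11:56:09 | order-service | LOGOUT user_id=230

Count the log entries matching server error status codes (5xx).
0

To find matching entries:

1. Pattern to match: server error status codes (5xx)
2. Scan each log entry for the pattern
3. Count matches: 0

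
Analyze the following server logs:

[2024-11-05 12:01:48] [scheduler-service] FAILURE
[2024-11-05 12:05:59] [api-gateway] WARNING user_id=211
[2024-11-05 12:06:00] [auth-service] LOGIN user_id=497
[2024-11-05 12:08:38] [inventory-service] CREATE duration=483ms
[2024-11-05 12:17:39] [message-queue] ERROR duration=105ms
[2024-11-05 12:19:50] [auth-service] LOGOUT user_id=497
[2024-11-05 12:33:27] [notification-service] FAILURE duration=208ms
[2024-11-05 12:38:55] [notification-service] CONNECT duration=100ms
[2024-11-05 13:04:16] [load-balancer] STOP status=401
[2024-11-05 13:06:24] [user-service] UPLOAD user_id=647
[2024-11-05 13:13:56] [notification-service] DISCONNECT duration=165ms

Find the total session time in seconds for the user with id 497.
830

To calculate session duration:

1. Find LOGIN event for user_id=497: 2024-11-05 12:06:00
2. Find LOGOUT event for user_id=497: 2024-11-05 12:19:50
3. Session duration: 2024-11-05 12:19:50 - 2024-11-05 12:06:00 = 830 seconds (13 minutes)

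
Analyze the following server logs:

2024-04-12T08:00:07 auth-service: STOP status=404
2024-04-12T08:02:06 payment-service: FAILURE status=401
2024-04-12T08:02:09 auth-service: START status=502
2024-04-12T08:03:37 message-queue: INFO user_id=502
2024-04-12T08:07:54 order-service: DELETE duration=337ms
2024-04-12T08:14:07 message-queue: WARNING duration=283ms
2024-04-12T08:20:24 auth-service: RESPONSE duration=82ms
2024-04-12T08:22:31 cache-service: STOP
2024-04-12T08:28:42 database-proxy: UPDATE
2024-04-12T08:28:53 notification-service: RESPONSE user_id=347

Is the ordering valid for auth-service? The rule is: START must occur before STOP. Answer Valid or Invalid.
Invalid

To validate ordering:

1. Required order: START → STOP
2. Rule: START must occur before STOP
3. Check actual order of events for auth-service
4. Result: Invalid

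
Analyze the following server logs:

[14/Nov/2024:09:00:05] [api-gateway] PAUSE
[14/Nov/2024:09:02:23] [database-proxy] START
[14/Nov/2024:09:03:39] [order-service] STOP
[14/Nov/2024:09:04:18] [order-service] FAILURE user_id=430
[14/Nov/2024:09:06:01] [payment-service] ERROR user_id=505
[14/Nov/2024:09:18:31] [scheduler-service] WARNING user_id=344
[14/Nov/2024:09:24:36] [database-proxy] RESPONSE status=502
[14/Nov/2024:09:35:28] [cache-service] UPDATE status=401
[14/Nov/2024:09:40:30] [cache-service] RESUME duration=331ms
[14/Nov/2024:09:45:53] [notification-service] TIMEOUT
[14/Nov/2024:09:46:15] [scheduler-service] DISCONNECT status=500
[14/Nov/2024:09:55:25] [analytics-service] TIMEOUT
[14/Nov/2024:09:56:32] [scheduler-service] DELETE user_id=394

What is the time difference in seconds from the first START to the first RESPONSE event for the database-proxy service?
1333

To find the time between events:

1. Locate the first START event for database-proxy: 14/Nov/2024:09:02:23
2. Locate the first RESPONSE event for database-proxy: 14/Nov/2024:09:24:36
3. Calculate the difference: 14/Nov/2024:09:24:36 - 14/Nov/2024:09:02:23 = 1333 seconds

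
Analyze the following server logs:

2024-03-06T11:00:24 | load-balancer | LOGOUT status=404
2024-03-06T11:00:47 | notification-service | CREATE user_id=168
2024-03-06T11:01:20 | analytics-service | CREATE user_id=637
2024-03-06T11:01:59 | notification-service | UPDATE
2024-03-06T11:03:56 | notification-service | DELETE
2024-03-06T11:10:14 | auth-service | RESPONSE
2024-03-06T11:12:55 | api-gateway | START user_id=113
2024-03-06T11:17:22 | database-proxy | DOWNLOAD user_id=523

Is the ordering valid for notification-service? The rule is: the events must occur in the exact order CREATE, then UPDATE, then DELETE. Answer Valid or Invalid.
Valid

To validate ordering:

1. Required order: CREATE → UPDATE → DELETE
2. Rule: the events must occur in the exact order CREATE, then UPDATE, then DELETE
3. Check actual order of events for notification-service
4. Result: Valid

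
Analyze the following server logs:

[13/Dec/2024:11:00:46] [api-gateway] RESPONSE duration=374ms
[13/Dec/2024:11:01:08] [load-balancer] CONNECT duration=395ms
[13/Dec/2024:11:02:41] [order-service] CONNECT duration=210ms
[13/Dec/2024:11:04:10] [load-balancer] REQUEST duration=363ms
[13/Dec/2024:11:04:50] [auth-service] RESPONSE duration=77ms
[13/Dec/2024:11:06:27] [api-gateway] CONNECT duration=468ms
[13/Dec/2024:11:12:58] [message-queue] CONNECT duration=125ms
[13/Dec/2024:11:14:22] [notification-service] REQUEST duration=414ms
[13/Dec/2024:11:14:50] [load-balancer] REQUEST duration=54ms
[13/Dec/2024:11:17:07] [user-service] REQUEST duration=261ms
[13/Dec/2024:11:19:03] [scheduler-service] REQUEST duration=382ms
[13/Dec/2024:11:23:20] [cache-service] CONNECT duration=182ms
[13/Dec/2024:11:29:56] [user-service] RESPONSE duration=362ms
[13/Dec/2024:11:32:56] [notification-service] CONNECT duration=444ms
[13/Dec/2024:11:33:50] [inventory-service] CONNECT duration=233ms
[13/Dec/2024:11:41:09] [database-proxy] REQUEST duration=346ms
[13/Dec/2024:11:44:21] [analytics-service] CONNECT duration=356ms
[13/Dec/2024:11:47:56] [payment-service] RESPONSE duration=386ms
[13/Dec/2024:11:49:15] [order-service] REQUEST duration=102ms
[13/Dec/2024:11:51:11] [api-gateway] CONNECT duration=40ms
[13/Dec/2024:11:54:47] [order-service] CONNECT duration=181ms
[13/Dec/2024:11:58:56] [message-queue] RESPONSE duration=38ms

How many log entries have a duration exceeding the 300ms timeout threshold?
11

To count timeouts:

1. Threshold: 300ms
2. Extract duration from each log entry
3. Count entries where duration > 300
4. Timeout count: 11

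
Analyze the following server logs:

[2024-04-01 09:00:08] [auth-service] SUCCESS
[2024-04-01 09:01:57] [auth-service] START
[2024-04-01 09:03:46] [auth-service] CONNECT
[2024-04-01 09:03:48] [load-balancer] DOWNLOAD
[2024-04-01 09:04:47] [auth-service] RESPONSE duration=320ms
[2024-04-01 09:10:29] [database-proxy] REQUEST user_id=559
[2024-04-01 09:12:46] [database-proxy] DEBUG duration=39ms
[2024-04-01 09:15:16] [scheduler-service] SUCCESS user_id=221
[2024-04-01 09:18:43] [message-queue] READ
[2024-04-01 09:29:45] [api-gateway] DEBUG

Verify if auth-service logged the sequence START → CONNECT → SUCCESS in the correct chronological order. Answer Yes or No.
No

To verify sequence order:

1. Find all events in sequence START → CONNECT → SUCCESS for auth-service
2. Extract their timestamps
3. Check if timestamps are in ascending order
4. Result: No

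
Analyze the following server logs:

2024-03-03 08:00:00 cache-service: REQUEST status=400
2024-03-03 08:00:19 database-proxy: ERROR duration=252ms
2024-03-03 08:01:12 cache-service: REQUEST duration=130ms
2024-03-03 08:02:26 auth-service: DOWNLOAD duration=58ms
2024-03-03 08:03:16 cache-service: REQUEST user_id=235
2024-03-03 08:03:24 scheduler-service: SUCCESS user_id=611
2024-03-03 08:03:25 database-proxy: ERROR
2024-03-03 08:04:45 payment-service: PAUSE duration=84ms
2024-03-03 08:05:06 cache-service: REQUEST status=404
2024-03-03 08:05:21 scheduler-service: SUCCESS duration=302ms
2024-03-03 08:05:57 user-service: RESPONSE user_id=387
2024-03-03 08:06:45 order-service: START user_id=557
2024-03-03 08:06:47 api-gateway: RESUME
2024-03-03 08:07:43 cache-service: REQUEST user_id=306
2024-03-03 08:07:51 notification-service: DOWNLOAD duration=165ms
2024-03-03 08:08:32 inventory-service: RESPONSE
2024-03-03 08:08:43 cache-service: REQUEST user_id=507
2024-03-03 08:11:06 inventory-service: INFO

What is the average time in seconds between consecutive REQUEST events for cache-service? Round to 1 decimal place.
104.6

To calculate average interval:

1. Find all REQUEST events for cache-service in order
2. Calculate time gaps between consecutive events
3. Compute mean of gaps: 523 / 5 = 104.6 seconds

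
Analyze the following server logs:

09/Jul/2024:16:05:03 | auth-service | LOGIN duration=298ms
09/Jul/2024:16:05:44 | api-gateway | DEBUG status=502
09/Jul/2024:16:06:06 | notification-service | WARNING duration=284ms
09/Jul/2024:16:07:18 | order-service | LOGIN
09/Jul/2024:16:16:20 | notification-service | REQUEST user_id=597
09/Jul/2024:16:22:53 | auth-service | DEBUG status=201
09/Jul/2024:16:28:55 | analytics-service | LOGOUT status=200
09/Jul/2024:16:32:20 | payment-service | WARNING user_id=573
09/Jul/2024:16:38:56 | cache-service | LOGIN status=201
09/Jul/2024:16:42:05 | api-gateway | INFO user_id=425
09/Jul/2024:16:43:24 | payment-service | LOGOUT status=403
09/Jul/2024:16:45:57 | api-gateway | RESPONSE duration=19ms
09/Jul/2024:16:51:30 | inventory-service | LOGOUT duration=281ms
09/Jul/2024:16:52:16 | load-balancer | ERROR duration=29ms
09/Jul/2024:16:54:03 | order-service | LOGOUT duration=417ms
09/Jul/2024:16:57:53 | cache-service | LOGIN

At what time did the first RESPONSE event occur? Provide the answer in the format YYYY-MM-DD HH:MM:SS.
2024-07-09 16:45:57

To find the first event:

1. Filter for all RESPONSE events
2. Sort by timestamp
3. Select the first one
4. Timestamp: 2024-07-09 16:45:57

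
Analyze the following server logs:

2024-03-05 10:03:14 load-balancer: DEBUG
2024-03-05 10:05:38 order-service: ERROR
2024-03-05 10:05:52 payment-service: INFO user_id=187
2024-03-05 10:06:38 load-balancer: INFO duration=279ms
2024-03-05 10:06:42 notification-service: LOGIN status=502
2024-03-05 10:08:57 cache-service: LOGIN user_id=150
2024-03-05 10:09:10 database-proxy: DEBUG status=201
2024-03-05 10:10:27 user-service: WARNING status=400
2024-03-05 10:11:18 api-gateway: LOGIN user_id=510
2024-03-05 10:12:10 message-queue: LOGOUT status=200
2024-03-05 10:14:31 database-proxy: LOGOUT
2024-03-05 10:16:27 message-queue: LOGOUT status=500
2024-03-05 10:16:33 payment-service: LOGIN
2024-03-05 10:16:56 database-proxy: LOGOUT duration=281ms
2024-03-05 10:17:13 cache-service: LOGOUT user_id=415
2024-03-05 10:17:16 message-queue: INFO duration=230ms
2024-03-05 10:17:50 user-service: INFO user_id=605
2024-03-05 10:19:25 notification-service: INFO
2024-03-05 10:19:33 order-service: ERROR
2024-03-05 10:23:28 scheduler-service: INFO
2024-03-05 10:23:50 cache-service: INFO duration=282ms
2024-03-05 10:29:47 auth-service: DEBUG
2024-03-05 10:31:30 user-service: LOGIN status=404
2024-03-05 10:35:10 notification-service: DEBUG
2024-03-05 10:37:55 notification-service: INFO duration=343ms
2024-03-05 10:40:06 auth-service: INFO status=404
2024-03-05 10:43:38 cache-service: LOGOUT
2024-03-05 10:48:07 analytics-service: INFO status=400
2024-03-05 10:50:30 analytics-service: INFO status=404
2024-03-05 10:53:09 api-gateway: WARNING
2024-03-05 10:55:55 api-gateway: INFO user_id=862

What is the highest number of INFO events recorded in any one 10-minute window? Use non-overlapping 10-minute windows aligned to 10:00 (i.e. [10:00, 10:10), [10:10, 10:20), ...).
3

To find the burst window:

1. Divide the log period into non-overlapping 10-minute windows starting at 10:00
2. Count INFO events in each window
3. Find the window with maximum count
4. Maximum events in a window: 3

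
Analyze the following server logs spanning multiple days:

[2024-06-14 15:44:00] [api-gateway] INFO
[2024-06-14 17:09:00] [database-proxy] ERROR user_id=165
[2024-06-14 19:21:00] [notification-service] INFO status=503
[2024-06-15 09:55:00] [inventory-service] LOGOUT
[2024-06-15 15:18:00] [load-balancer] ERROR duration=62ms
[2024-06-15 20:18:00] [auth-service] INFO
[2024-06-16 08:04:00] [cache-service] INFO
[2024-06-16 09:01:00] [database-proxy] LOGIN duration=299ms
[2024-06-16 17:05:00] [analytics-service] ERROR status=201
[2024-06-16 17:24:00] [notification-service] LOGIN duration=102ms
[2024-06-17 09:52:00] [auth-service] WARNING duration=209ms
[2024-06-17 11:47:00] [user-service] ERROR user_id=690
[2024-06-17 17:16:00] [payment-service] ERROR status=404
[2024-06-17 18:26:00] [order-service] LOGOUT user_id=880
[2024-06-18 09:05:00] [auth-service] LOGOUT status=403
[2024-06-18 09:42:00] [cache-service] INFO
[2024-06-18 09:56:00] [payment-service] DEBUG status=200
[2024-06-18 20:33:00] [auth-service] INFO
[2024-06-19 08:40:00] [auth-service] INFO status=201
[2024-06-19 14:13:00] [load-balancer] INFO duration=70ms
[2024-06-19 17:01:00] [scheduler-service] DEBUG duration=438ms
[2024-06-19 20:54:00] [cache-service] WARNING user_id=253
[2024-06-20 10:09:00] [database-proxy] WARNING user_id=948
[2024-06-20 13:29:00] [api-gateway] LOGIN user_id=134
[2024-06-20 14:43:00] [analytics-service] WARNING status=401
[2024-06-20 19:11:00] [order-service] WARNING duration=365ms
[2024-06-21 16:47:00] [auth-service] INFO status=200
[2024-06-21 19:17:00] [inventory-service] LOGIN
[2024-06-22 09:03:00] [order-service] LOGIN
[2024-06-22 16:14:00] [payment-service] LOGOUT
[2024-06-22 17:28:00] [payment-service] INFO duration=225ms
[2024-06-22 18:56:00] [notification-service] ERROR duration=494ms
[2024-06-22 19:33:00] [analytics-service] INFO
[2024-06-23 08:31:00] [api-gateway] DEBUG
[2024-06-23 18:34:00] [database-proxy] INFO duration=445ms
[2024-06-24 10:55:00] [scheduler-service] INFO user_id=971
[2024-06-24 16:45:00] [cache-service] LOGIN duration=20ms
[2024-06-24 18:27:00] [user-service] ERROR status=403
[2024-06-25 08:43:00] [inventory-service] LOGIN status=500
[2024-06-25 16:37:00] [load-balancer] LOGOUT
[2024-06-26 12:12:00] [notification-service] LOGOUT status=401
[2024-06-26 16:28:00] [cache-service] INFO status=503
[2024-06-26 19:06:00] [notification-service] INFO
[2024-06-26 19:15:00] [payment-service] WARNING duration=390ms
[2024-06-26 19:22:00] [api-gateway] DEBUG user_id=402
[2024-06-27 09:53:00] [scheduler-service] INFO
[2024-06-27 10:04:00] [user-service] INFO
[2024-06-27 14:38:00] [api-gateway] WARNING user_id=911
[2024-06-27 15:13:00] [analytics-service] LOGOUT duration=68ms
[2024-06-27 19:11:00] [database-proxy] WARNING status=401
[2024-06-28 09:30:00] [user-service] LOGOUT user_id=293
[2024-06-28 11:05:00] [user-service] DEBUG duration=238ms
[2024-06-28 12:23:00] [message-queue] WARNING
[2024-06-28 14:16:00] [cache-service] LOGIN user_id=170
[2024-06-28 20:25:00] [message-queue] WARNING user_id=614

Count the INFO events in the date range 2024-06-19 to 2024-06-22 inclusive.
5

To filter by date range:

1. Date range: 2024-06-19 through 2024-06-22, both dates inclusive
2. Filter for INFO events whose date falls in this range
3. Count matching events: 5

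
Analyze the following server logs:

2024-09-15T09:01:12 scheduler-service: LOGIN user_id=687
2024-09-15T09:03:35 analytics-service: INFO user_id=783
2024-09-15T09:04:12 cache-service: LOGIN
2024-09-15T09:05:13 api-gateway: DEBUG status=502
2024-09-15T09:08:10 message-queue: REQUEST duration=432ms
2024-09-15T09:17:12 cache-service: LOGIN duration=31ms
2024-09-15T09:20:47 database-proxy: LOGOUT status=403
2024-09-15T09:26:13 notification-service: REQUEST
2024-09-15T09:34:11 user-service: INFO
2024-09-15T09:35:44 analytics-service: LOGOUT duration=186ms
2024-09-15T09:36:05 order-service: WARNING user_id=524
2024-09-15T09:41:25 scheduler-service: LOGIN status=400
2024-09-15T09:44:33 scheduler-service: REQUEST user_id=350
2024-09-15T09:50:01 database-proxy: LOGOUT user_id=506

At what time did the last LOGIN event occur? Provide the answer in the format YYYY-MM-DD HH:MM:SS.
2024-09-15 09:41:25

To find the last event:

1. Filter for all LOGIN events
2. Sort by timestamp
3. Select the last one
4. Timestamp: 2024-09-15 09:41:25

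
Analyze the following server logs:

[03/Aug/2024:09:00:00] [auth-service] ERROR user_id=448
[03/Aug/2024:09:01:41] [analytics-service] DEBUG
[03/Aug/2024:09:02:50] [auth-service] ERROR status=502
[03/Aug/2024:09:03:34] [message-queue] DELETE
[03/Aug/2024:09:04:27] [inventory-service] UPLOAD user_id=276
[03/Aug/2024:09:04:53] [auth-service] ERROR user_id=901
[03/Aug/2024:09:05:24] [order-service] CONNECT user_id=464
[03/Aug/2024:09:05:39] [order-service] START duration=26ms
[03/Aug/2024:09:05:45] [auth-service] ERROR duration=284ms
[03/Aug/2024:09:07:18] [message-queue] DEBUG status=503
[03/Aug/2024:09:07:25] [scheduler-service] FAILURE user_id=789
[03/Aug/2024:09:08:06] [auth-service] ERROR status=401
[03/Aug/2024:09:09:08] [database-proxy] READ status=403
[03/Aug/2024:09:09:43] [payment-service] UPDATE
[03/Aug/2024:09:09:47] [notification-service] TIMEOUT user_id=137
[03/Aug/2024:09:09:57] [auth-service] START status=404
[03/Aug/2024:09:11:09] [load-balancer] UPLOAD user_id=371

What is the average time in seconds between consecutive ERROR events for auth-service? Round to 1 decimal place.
121.5

To calculate average interval:

1. Find all ERROR events for auth-service in order
2. Calculate time gaps between consecutive events
3. Compute mean of gaps: 486 / 4 = 121.5 seconds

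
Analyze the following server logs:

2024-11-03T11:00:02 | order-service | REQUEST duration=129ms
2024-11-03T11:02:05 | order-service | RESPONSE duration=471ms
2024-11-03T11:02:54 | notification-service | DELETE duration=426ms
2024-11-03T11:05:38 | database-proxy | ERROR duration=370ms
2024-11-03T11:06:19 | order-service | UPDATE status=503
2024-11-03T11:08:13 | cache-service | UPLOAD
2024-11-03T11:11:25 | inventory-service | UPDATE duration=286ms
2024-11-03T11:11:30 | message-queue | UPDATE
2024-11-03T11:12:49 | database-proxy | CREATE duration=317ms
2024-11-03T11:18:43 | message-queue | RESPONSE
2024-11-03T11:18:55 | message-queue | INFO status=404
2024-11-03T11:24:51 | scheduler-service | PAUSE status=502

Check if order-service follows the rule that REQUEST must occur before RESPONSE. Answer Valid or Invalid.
Valid

To validate ordering:

1. Required order: REQUEST → RESPONSE
2. Rule: REQUEST must occur before RESPONSE
3. Check actual order of events for order-service
4. Result: Valid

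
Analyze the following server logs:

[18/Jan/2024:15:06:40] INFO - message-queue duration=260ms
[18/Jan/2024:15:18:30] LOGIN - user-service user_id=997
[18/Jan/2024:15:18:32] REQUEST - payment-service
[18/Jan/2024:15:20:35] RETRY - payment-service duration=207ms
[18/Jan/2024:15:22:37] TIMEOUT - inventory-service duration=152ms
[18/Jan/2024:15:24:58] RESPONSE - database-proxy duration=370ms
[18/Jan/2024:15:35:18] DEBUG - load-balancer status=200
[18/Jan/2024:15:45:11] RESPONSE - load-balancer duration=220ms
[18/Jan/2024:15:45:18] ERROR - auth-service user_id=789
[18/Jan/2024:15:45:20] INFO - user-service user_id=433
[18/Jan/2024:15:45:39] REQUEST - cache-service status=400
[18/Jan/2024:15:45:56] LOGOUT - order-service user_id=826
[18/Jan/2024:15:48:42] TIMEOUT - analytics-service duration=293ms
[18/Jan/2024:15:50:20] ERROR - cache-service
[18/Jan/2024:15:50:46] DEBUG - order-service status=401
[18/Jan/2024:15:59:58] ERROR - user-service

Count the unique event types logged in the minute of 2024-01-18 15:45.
5

To count unique event types:

1. Filter events in the minute starting at 2024-01-18 15:45
2. Extract event types from matching entries
3. Count unique types: 5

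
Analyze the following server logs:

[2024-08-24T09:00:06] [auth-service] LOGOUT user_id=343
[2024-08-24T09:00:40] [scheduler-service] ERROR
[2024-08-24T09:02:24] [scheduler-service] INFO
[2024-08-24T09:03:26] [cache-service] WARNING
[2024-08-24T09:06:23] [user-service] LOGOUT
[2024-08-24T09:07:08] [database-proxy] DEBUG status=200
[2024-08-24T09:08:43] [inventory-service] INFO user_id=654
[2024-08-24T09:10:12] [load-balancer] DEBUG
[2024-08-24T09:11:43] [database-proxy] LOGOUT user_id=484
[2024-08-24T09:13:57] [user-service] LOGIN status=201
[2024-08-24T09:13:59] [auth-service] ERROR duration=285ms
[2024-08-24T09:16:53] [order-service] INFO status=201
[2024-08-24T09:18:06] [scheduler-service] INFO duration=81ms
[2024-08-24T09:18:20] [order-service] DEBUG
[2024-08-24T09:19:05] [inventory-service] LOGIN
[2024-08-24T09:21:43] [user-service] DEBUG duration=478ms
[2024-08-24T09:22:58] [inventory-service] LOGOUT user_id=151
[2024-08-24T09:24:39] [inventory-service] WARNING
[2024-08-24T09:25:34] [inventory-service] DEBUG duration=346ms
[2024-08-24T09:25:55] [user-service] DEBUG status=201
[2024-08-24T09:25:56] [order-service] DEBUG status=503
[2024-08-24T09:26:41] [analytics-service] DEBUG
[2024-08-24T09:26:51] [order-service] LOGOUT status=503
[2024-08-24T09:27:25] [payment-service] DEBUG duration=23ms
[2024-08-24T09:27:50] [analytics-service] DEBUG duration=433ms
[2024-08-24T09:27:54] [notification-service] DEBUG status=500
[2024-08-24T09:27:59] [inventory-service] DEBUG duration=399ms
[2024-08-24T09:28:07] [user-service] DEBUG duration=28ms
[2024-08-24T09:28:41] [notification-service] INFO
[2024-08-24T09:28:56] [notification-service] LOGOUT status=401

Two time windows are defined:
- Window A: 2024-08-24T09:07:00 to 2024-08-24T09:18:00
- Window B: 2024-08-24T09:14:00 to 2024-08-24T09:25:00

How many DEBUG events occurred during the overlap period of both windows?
0

To find overlap events:

1. Window A: 2024-08-24T09:07:00 to 2024-08-24T09:18:00
2. Window B: 2024-08-24T09:14:00 to 2024-08-24T09:25:00
3. Overlap period: 2024-08-24T09:14:00 to 2024-08-24T09:18:00
4. Count DEBUG events in overlap: 0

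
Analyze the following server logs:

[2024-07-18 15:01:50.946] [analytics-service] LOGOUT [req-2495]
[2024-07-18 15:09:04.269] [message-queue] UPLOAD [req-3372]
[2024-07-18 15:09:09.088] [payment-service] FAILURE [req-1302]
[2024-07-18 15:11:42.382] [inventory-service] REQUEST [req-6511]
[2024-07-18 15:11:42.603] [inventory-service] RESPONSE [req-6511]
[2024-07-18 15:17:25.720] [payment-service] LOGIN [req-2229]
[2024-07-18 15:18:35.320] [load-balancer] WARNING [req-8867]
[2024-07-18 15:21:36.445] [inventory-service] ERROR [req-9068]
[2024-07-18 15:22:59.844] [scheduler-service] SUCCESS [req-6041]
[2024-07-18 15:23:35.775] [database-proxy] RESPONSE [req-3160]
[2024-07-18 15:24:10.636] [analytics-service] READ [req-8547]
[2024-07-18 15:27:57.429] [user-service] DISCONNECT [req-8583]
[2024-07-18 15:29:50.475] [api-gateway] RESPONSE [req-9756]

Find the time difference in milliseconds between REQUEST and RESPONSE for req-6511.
221

To calculate latency:

1. Find REQUEST with id req-6511: 2024-07-18 15:11:42.382
2. Find RESPONSE with id req-6511: 2024-07-18 15:11:42.603
3. Latency: 2024-07-18 15:11:42.603 - 2024-07-18 15:11:42.382 = 221ms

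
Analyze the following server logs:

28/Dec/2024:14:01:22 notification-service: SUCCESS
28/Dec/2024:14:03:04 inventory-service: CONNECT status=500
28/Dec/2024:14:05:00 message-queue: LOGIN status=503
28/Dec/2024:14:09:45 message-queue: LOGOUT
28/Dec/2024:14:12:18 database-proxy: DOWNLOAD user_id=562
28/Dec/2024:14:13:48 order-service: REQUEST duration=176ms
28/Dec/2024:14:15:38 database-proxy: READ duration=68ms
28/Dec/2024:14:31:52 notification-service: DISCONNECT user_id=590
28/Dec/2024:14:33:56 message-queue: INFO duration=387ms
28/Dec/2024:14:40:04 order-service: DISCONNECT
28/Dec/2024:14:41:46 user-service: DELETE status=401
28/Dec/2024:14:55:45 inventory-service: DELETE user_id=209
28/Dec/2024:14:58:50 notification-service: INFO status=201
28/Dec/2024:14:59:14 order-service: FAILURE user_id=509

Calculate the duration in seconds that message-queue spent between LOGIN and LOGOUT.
285

To calculate state duration:

1. Find LOGIN event for message-queue: 28/Dec/2024:14:05:00
2. Find LOGOUT event for message-queue: 28/Dec/2024:14:09:45
3. Calculate duration: 28/Dec/2024:14:09:45 - 28/Dec/2024:14:05:00 = 285 seconds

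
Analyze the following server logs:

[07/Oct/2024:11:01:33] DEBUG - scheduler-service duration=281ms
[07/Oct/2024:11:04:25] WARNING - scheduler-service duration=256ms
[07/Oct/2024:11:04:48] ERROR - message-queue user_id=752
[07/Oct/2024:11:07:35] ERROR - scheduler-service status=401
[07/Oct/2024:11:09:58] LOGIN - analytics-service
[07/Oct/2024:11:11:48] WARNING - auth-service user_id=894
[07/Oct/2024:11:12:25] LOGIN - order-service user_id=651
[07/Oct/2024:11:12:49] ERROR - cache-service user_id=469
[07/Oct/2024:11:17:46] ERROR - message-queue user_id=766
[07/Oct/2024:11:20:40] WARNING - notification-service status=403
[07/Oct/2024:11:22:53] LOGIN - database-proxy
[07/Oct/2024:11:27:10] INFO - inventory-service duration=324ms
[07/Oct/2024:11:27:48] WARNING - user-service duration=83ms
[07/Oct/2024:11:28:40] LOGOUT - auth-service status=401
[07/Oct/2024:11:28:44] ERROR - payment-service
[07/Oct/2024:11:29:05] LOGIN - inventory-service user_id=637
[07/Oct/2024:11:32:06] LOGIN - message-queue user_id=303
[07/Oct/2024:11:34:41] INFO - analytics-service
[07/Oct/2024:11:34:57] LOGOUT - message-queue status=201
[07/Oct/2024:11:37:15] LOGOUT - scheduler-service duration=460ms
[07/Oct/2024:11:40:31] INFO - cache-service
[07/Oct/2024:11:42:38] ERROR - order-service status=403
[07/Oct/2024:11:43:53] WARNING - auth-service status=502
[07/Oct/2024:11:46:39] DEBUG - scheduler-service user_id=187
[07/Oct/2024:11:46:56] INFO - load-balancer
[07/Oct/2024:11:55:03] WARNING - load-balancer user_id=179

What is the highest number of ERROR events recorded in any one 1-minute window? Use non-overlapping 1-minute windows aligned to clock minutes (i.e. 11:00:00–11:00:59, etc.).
1

To find the burst window:

1. Divide the log period into non-overlapping 1-minute windows starting at 11:00
2. Count ERROR events in each window
3. Find the window with maximum count
4. Maximum events in a window: 1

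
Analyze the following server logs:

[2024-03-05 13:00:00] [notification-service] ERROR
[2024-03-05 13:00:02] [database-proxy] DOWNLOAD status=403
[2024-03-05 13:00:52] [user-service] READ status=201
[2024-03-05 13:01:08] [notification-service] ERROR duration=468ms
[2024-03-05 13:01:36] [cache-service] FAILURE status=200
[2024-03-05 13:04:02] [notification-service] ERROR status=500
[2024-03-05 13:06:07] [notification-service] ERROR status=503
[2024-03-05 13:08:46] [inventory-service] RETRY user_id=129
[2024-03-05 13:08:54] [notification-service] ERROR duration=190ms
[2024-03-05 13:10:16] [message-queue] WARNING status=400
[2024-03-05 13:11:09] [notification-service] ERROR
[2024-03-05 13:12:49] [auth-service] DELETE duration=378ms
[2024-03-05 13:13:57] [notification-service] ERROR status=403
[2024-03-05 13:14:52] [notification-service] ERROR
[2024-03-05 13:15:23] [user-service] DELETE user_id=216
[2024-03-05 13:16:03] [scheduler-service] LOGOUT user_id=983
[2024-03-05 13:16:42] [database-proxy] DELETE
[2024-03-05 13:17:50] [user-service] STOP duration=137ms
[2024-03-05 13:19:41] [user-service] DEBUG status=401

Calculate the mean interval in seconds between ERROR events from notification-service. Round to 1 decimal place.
127.4

To calculate average interval:

1. Find all ERROR events for notification-service in order
2. Calculate time gaps between consecutive events
3. Compute mean of gaps: 892 / 7 = 127.4 seconds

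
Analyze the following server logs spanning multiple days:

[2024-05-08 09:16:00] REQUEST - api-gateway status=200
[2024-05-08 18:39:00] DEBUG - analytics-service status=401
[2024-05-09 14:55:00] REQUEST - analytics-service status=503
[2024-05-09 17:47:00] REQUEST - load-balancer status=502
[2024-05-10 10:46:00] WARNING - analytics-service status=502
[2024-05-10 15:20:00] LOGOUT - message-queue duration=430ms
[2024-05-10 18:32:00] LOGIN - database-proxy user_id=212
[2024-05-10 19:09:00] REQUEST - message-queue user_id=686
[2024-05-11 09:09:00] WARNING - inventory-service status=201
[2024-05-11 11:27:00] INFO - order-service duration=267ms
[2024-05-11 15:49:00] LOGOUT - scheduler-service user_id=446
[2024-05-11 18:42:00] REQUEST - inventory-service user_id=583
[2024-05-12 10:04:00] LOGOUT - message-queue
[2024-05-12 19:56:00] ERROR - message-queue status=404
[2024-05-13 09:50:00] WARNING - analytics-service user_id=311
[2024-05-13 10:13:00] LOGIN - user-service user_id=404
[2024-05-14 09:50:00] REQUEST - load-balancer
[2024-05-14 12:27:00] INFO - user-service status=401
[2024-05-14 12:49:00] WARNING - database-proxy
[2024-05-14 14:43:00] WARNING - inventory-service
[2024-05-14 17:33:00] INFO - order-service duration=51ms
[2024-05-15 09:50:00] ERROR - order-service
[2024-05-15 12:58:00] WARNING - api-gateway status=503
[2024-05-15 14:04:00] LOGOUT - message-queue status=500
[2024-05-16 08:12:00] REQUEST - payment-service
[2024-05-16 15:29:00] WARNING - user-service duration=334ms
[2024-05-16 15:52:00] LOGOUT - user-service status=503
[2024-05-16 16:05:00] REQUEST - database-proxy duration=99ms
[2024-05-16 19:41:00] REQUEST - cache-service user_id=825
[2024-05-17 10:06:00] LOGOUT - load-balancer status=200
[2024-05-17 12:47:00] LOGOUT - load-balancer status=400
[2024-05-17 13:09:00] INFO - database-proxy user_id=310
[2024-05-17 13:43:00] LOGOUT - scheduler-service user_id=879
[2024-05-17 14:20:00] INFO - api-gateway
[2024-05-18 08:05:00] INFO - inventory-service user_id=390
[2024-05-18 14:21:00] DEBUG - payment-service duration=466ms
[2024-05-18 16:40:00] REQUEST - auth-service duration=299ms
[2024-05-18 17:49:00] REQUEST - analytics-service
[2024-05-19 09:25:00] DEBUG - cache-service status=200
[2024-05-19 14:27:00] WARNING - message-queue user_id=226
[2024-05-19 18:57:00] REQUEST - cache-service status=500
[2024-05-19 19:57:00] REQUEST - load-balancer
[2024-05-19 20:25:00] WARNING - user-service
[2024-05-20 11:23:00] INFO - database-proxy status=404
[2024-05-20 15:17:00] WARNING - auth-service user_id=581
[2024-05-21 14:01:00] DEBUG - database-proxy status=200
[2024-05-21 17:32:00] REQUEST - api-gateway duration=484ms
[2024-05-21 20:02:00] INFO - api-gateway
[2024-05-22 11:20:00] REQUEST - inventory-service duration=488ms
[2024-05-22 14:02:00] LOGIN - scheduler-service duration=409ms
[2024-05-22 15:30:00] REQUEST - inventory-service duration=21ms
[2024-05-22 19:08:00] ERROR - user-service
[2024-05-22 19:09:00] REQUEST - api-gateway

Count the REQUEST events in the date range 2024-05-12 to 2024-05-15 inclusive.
1

To filter by date range:

1. Date range: 2024-05-12 through 2024-05-15, both dates inclusive
2. Filter for REQUEST events whose date falls in this range
3. Count matching events: 1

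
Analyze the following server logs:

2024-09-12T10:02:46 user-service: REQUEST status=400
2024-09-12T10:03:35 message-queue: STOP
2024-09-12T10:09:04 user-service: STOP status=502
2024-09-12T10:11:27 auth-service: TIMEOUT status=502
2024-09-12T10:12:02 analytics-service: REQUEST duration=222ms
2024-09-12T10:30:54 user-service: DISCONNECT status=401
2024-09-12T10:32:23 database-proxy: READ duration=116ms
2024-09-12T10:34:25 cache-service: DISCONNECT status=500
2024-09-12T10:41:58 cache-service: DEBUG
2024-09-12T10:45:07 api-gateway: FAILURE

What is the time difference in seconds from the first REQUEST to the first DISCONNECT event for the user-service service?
1688

To find the time between events:

1. Locate the first REQUEST event for user-service: 2024-09-12T10:02:46
2. Locate the first DISCONNECT event for user-service: 2024-09-12T10:30:54
3. Calculate the difference: 2024-09-12T10:30:54 - 2024-09-12T10:02:46 = 1688 seconds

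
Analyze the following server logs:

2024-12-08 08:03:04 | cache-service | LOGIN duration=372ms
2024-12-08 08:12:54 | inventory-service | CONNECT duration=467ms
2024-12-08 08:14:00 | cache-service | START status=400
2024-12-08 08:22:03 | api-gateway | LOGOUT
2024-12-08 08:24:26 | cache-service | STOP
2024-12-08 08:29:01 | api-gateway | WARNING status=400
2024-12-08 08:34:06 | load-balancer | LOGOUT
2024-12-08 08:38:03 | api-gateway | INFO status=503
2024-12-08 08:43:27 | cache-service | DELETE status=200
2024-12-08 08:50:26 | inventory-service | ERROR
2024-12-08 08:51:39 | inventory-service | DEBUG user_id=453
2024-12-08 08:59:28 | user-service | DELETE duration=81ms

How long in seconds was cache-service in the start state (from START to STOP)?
626

To calculate state duration:

1. Find START event for cache-service: 2024-12-08 08:14:00
2. Find STOP event for cache-service: 2024-12-08 08:24:26
3. Calculate duration: 2024-12-08 08:24:26 - 2024-12-08 08:14:00 = 626 seconds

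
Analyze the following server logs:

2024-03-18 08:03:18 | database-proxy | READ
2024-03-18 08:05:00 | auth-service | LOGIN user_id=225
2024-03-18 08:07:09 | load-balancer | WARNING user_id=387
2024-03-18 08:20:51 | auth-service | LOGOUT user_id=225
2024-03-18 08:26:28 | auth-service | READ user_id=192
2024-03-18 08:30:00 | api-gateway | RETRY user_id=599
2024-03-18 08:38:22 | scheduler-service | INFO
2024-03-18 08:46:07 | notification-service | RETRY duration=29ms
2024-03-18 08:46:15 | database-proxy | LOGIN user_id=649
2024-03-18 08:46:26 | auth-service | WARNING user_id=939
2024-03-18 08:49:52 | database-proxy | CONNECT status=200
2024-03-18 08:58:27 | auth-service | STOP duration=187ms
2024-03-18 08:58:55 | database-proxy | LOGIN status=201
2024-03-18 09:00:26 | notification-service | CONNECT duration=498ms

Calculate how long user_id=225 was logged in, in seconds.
951

To calculate session duration:

1. Find LOGIN event for user_id=225: 2024-03-18 08:05:00
2. Find LOGOUT event for user_id=225: 2024-03-18 08:20:51
3. Session duration: 2024-03-18 08:20:51 - 2024-03-18 08:05:00 = 951 seconds (15 minutes)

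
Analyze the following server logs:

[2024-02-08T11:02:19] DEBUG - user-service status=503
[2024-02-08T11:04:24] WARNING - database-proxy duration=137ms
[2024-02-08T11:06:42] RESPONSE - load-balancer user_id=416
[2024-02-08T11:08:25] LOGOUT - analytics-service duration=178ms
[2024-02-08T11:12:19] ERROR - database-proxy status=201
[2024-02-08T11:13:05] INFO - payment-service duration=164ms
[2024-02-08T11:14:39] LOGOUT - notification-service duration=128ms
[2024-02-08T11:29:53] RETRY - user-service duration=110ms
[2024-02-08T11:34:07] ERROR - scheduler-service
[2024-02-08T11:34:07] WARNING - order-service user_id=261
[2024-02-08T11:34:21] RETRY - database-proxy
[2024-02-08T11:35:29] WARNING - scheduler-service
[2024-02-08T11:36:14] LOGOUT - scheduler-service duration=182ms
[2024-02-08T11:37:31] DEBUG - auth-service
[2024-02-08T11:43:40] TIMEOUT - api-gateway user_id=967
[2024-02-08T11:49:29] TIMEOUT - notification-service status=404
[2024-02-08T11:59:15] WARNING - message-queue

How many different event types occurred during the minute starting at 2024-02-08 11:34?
3

To count unique event types:

1. Filter events in the minute starting at 2024-02-08 11:34
2. Extract event types from matching entries
3. Count unique types: 3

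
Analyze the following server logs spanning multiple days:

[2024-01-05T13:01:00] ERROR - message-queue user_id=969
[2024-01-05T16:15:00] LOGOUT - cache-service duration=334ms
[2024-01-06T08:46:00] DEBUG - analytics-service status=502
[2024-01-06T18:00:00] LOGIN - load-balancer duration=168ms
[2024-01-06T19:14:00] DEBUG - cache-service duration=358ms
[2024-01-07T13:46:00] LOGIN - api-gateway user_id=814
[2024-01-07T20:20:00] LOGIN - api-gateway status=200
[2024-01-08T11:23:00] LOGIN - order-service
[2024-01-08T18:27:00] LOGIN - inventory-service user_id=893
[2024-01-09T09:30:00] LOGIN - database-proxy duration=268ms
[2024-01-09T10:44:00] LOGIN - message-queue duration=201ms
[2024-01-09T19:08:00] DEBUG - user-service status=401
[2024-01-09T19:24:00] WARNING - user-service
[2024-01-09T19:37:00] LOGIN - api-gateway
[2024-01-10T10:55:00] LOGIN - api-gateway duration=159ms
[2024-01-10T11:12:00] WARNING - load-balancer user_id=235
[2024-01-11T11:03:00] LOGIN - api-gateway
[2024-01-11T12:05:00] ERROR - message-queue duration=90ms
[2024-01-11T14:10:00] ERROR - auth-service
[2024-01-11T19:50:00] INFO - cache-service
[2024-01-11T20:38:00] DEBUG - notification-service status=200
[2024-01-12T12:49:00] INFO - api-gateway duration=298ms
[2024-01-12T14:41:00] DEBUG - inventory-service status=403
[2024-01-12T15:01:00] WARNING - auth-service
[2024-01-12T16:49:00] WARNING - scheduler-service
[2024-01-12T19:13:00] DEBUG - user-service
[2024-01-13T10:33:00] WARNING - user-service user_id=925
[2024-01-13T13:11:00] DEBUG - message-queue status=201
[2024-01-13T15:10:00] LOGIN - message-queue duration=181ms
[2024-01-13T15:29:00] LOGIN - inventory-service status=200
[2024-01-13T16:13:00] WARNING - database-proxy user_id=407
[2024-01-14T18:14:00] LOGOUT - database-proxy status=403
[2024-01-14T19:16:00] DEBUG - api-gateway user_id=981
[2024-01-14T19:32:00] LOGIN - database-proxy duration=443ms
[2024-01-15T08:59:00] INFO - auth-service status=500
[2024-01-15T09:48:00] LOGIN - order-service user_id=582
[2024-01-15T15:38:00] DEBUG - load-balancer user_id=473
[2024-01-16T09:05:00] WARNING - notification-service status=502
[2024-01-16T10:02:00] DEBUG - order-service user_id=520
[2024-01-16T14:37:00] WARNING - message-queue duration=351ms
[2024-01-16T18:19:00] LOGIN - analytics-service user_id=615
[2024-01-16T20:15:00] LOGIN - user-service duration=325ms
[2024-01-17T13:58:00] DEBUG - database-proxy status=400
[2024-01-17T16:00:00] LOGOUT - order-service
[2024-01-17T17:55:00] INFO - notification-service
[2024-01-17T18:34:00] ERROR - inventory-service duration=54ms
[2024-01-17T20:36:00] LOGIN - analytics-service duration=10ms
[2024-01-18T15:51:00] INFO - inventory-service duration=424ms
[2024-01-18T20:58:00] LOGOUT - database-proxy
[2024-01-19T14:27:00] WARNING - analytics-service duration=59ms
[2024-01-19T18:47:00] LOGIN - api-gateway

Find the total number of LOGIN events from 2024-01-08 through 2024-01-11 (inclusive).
7

To filter by date range:

1. Date range: 2024-01-08 through 2024-01-11, both dates inclusive
2. Filter for LOGIN events whose date falls in this range
3. Count matching events: 7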